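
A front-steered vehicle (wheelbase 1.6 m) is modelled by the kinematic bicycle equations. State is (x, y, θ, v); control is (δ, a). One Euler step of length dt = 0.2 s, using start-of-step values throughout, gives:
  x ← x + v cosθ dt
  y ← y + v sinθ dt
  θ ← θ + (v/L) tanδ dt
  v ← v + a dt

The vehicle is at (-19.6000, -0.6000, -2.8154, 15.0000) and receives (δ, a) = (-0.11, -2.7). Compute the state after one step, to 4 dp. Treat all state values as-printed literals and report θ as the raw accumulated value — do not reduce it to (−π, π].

x' = -19.6000 + 15.0000·cos(-2.8154)·0.2 = -22.4418
y' = -0.6000 + 15.0000·sin(-2.8154)·0.2 = -1.5613
θ' = -2.8154 + (15.0000/1.6)·tan(-0.11)·0.2 = -3.0225
v' = 15.0000 − 2.7000·0.2 = 14.4600

(-22.4418, -1.5613, -3.0225, 14.4600)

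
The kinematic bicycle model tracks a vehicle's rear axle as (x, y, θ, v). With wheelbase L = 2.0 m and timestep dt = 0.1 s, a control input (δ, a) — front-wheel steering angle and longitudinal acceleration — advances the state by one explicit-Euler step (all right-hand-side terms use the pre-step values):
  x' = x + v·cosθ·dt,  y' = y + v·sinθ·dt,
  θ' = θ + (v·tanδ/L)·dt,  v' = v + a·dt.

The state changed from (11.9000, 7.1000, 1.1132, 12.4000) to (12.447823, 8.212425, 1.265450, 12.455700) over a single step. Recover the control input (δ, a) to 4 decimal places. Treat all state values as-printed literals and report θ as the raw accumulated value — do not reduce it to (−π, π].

a = (v'−v)/dt = (0.055700)/0.1 = 0.5570
Δθ = θ'−θ = 0.152250;  (v·dt/L) = 12.4000·0.1/2.0 = 0.620000
tan δ = Δθ·L/(v·dt) = 0.245565  →  δ = 0.2408

δ = 0.2408, a = 0.5570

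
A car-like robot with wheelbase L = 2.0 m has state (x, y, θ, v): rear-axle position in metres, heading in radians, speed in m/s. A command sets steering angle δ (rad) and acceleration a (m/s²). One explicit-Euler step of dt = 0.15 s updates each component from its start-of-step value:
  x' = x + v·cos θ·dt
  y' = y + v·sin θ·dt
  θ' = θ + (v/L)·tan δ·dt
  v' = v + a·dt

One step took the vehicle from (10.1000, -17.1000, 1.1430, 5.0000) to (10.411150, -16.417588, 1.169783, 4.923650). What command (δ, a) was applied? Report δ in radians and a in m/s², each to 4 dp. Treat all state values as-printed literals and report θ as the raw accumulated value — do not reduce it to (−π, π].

δ = 0.0713, a = -0.5090

a = (v'−v)/dt = (-0.076350)/0.15 = -0.5090
Δθ = θ'−θ = 0.026783;  (v·dt/L) = 5.0000·0.15/2.0 = 0.375000
tan δ = Δθ·L/(v·dt) = 0.071421  →  δ = 0.0713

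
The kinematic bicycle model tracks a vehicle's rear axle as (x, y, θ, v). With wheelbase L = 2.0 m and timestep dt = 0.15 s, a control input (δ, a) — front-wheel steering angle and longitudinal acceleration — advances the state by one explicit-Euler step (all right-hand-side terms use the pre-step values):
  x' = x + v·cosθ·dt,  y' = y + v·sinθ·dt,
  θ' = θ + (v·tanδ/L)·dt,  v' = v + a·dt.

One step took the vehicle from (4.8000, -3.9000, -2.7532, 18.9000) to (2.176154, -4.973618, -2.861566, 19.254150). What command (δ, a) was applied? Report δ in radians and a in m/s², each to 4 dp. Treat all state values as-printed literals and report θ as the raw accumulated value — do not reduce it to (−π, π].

δ = -0.0763, a = 2.3610

a = (v'−v)/dt = (0.354150)/0.15 = 2.3610
Δθ = θ'−θ = -0.108366;  (v·dt/L) = 18.9000·0.15/2.0 = 1.417500
tan δ = Δθ·L/(v·dt) = -0.076449  →  δ = -0.0763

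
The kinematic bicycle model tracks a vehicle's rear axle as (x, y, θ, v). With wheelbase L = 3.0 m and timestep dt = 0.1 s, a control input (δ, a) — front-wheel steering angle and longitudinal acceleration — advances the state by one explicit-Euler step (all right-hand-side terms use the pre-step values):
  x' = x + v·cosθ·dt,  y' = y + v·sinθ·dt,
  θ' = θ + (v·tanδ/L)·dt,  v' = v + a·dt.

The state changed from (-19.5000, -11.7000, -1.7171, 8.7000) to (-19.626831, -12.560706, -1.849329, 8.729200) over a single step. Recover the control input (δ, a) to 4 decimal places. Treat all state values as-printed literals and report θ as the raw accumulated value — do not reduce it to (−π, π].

δ = -0.4278, a = 0.2920

a = (v'−v)/dt = (0.029200)/0.1 = 0.2920
Δθ = θ'−θ = -0.132229;  (v·dt/L) = 8.7000·0.1/3.0 = 0.290000
tan δ = Δθ·L/(v·dt) = -0.455962  →  δ = -0.4278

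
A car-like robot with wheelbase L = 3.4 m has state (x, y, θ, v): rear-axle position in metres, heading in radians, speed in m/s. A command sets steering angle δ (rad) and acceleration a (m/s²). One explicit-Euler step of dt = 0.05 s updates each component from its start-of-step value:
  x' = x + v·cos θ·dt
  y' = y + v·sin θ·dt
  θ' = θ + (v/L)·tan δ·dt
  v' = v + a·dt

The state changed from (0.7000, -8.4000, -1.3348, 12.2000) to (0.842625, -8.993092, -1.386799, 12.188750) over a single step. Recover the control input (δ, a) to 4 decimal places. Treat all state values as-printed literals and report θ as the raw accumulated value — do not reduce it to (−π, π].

δ = -0.2821, a = -0.2250

a = (v'−v)/dt = (-0.011250)/0.05 = -0.2250
Δθ = θ'−θ = -0.051999;  (v·dt/L) = 12.2000·0.05/3.4 = 0.179412
tan δ = Δθ·L/(v·dt) = -0.289830  →  δ = -0.2821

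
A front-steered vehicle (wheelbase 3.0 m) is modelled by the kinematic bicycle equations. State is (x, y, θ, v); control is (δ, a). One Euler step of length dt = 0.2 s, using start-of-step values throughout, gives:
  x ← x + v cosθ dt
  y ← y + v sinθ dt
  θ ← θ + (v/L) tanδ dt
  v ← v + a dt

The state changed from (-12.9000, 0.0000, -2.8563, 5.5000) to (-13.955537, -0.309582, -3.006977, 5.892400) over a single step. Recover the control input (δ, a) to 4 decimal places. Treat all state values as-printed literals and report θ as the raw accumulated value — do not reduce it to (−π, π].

δ = -0.3899, a = 1.9620

a = (v'−v)/dt = (0.392400)/0.2 = 1.9620
Δθ = θ'−θ = -0.150677;  (v·dt/L) = 5.5000·0.2/3.0 = 0.366667
tan δ = Δθ·L/(v·dt) = -0.410937  →  δ = -0.3899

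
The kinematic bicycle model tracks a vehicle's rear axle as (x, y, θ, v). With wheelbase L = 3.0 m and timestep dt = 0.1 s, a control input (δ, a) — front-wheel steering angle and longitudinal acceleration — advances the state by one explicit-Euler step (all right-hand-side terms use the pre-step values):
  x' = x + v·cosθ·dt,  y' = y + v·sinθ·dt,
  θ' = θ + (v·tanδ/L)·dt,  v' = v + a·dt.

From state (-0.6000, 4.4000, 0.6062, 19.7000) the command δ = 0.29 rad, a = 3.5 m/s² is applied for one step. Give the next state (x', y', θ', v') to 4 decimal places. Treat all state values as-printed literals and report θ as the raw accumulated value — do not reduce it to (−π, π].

(1.0190, 5.5224, 0.8022, 20.0500)

x' = -0.6000 + 19.7000·cos(0.6062)·0.1 = 1.0190
y' = 4.4000 + 19.7000·sin(0.6062)·0.1 = 5.5224
θ' = 0.6062 + (19.7000/3.0)·tan(0.29)·0.1 = 0.8022
v' = 19.7000 + 3.5000·0.1 = 20.0500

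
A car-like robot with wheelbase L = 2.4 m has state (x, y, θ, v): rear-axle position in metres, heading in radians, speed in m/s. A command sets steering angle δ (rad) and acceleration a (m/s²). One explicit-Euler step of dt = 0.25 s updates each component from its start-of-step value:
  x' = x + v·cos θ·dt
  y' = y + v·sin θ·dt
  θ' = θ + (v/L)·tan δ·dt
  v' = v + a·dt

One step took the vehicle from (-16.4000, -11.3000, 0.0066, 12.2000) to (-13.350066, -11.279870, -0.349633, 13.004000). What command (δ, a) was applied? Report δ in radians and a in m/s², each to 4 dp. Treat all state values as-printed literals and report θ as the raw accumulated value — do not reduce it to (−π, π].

δ = -0.2733, a = 3.2160

a = (v'−v)/dt = (0.804000)/0.25 = 3.2160
Δθ = θ'−θ = -0.356233;  (v·dt/L) = 12.2000·0.25/2.4 = 1.270833
tan δ = Δθ·L/(v·dt) = -0.280314  →  δ = -0.2733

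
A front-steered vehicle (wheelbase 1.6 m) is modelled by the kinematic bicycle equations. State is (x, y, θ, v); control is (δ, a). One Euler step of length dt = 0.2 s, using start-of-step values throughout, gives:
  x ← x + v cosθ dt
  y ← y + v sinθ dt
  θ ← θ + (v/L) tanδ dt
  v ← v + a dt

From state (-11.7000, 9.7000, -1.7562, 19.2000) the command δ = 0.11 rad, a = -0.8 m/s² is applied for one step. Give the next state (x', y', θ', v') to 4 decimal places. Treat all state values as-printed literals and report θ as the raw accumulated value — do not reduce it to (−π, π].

x' = -11.7000 + 19.2000·cos(-1.7562)·0.2 = -12.4079
y' = 9.7000 + 19.2000·sin(-1.7562)·0.2 = 5.9258
θ' = -1.7562 + (19.2000/1.6)·tan(0.11)·0.2 = -1.4911
v' = 19.2000 − 0.8000·0.2 = 19.0400

(-12.4079, 5.9258, -1.4911, 19.0400)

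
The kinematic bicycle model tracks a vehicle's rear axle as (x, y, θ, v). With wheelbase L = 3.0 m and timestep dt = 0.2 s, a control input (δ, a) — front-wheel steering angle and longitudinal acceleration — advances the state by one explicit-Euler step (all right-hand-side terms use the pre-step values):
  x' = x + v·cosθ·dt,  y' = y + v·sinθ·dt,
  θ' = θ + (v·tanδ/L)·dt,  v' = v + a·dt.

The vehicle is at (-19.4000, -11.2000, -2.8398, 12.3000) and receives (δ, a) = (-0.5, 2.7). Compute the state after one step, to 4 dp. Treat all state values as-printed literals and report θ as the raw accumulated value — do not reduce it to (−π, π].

(-21.7488, -11.9312, -3.2878, 12.8400)

x' = -19.4000 + 12.3000·cos(-2.8398)·0.2 = -21.7488
y' = -11.2000 + 12.3000·sin(-2.8398)·0.2 = -11.9312
θ' = -2.8398 + (12.3000/3.0)·tan(-0.5)·0.2 = -3.2878
v' = 12.3000 + 2.7000·0.2 = 12.8400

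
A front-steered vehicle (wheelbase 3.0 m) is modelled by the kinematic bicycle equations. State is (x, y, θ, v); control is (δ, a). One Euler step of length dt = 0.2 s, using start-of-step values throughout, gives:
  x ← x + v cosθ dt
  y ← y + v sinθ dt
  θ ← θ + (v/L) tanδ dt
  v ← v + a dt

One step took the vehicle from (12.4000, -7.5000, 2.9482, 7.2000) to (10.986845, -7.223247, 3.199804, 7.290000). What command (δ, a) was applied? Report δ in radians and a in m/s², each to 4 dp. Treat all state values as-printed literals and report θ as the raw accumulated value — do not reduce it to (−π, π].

a = (v'−v)/dt = (0.090000)/0.2 = 0.4500
Δθ = θ'−θ = 0.251604;  (v·dt/L) = 7.2000·0.2/3.0 = 0.480000
tan δ = Δθ·L/(v·dt) = 0.524175  →  δ = 0.4828

δ = 0.4828, a = 0.4500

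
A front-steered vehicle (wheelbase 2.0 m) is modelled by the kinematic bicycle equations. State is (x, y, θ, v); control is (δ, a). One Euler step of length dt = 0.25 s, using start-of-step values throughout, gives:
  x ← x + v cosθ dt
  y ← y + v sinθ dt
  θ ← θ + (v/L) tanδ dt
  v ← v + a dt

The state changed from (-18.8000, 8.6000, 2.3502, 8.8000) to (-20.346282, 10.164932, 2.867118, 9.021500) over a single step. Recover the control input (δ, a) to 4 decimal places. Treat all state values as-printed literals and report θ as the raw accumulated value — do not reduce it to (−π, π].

δ = 0.4393, a = 0.8860

a = (v'−v)/dt = (0.221500)/0.25 = 0.8860
Δθ = θ'−θ = 0.516918;  (v·dt/L) = 8.8000·0.25/2.0 = 1.100000
tan δ = Δθ·L/(v·dt) = 0.469925  →  δ = 0.4393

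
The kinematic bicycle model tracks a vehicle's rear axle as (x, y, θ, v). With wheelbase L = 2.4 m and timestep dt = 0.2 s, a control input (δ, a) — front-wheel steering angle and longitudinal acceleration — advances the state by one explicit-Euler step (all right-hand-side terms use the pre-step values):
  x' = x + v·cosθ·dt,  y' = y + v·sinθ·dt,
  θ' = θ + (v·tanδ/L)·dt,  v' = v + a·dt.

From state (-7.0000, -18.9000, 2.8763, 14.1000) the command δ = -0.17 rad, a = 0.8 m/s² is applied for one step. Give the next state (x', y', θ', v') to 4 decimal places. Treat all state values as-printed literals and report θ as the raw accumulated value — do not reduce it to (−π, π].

x' = -7.0000 + 14.1000·cos(2.8763)·0.2 = -9.7213
y' = -18.9000 + 14.1000·sin(2.8763)·0.2 = -18.1606
θ' = 2.8763 + (14.1000/2.4)·tan(-0.17)·0.2 = 2.6746
v' = 14.1000 + 0.8000·0.2 = 14.2600

(-9.7213, -18.1606, 2.6746, 14.2600)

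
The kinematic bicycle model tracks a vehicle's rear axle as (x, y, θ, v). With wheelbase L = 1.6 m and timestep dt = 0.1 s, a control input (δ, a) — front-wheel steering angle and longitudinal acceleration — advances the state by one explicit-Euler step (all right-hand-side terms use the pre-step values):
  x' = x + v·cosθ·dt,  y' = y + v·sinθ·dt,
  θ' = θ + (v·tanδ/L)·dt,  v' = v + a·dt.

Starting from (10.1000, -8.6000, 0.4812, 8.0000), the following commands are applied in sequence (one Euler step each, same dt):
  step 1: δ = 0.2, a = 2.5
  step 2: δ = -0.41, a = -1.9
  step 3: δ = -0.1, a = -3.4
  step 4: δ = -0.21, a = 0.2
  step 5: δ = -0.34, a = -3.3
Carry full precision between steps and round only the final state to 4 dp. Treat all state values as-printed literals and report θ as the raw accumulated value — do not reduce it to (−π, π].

(13.7463, -7.1015, 0.0339, 7.4100)

after step 1 (δ=0.2, a=2.5): (10.809152, -8.229725, 0.582555, 8.250000)
after step 2 (δ=-0.41, a=-1.9): (11.498076, -7.775844, 0.358448, 8.060000)
after step 3 (δ=-0.1, a=-3.4): (12.252849, -7.493082, 0.307905, 7.720000)
after step 4 (δ=-0.21, a=0.2): (12.988542, -7.259117, 0.205063, 7.740000)
after step 5 (δ=-0.34, a=-3.3): (13.746325, -7.101508, 0.033943, 7.410000)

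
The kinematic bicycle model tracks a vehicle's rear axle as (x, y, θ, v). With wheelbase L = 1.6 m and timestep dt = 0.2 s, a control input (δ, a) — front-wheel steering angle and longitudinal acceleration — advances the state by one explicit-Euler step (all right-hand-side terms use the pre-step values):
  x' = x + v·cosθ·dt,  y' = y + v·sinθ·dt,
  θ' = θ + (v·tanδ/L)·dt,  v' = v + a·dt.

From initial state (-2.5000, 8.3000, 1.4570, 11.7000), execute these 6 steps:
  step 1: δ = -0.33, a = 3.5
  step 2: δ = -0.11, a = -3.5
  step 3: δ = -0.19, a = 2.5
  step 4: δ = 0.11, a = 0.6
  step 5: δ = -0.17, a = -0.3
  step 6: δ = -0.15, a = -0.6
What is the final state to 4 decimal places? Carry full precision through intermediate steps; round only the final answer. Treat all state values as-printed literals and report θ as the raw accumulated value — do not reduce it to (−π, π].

after step 1 (δ=-0.33, a=3.5): (-2.234291, 10.624865, 0.956057, 12.400000)
after step 2 (δ=-0.11, a=-3.5): (-0.803963, 12.650837, 0.784866, 11.700000)
after step 3 (δ=-0.19, a=2.5): (0.851547, 14.304587, 0.503599, 12.200000)
after step 4 (δ=0.11, a=0.6): (2.988625, 15.482083, 0.672028, 12.320000)
after step 5 (δ=-0.17, a=-0.3): (4.916854, 17.016107, 0.407677, 12.260000)
after step 6 (δ=-0.15, a=-0.6): (7.167898, 17.988270, 0.176062, 12.140000)

(7.1679, 17.9883, 0.1761, 12.1400)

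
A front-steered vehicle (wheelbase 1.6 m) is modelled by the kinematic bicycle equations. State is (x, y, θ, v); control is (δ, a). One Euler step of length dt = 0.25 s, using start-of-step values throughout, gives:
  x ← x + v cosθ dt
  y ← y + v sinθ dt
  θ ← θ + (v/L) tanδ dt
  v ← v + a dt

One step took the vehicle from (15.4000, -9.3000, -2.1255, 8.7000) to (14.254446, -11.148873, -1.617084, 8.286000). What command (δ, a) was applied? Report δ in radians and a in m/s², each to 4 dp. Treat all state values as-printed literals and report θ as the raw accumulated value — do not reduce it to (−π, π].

a = (v'−v)/dt = (-0.414000)/0.25 = -1.6560
Δθ = θ'−θ = 0.508416;  (v·dt/L) = 8.7000·0.25/1.6 = 1.359375
tan δ = Δθ·L/(v·dt) = 0.374007  →  δ = 0.3579

δ = 0.3579, a = -1.6560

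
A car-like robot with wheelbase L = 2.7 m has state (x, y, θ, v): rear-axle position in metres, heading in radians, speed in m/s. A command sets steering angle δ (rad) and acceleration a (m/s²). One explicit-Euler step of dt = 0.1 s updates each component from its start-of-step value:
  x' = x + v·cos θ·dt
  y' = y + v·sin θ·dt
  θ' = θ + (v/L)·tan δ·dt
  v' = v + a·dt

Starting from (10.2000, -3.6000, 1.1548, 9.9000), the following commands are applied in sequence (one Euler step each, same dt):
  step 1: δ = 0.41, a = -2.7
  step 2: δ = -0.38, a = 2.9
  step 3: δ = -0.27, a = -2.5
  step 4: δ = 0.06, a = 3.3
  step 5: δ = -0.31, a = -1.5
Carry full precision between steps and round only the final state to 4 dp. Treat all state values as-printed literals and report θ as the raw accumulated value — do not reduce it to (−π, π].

after step 1 (δ=0.41, a=-2.7): (10.600060, -2.694433, 1.314165, 9.630000)
after step 2 (δ=-0.38, a=2.9): (10.844493, -1.762971, 1.171708, 9.920000)
after step 3 (δ=-0.27, a=-2.5): (11.229963, -0.848927, 1.070025, 9.670000)
after step 4 (δ=0.06, a=3.3): (11.694222, -0.000662, 1.091539, 10.000000)
after step 5 (δ=-0.31, a=-1.5): (12.155342, 0.886675, 0.972899, 9.850000)

(12.1553, 0.8867, 0.9729, 9.8500)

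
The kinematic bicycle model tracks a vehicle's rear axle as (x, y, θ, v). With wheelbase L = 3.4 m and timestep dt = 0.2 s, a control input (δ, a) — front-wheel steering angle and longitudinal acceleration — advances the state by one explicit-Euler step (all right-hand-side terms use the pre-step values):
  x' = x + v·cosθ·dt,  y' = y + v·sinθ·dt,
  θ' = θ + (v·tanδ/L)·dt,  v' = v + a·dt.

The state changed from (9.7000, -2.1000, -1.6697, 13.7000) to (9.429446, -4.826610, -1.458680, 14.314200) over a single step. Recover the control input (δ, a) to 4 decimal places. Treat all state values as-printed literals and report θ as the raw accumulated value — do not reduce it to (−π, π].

δ = 0.2561, a = 3.0710

a = (v'−v)/dt = (0.614200)/0.2 = 3.0710
Δθ = θ'−θ = 0.211020;  (v·dt/L) = 13.7000·0.2/3.4 = 0.805882
tan δ = Δθ·L/(v·dt) = 0.261850  →  δ = 0.2561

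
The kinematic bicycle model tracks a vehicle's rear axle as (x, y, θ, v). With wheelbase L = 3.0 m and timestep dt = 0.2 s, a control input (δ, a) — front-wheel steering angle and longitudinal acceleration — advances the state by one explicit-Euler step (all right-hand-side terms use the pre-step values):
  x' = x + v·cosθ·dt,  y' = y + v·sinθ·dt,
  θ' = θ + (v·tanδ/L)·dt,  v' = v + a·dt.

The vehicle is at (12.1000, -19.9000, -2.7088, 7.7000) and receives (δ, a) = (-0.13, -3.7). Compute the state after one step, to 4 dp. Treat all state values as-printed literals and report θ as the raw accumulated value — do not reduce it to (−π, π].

x' = 12.1000 + 7.7000·cos(-2.7088)·0.2 = 10.7020
y' = -19.9000 + 7.7000·sin(-2.7088)·0.2 = -20.5459
θ' = -2.7088 + (7.7000/3.0)·tan(-0.13)·0.2 = -2.7759
v' = 7.7000 − 3.7000·0.2 = 6.9600

(10.7020, -20.5459, -2.7759, 6.9600)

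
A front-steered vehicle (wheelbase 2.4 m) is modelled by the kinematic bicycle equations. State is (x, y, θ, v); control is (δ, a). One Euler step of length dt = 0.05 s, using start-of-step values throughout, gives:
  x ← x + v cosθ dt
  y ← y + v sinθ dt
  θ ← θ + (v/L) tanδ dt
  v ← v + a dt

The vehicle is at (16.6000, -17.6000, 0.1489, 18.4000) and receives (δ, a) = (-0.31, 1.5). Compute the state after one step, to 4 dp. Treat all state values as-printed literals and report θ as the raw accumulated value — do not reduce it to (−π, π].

x' = 16.6000 + 18.4000·cos(0.1489)·0.05 = 17.5098
y' = -17.6000 + 18.4000·sin(0.1489)·0.05 = -17.4635
θ' = 0.1489 + (18.4000/2.4)·tan(-0.31)·0.05 = 0.0261
v' = 18.4000 + 1.5000·0.05 = 18.4750

(17.5098, -17.4635, 0.0261, 18.4750)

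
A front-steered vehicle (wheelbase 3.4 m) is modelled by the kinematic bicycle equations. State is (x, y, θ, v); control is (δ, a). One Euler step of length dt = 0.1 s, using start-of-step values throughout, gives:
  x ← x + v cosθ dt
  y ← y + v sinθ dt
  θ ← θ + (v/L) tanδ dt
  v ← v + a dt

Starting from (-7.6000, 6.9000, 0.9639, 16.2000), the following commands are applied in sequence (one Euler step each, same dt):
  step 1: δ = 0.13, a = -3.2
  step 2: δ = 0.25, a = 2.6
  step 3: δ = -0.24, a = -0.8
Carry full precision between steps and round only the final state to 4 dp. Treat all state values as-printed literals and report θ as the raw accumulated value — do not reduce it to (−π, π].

(-5.1874, 11.0592, 1.0293, 16.0600)

after step 1 (δ=0.13, a=-3.2): (-6.676080, 8.230704, 1.026192, 15.880000)
after step 2 (δ=0.25, a=2.6): (-5.853370, 9.588972, 1.145452, 16.140000)
after step 3 (δ=-0.24, a=-0.8): (-5.187379, 11.059159, 1.029284, 16.060000)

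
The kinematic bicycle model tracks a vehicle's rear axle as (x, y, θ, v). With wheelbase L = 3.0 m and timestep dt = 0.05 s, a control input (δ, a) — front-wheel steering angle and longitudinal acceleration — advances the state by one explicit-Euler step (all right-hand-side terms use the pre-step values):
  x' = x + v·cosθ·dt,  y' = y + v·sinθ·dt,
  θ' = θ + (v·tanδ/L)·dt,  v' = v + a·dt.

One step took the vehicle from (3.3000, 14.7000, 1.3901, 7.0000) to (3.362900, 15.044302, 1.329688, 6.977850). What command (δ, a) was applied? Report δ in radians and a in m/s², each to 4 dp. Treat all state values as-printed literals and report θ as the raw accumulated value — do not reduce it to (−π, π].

a = (v'−v)/dt = (-0.022150)/0.05 = -0.4430
Δθ = θ'−θ = -0.060412;  (v·dt/L) = 7.0000·0.05/3.0 = 0.116667
tan δ = Δθ·L/(v·dt) = -0.517817  →  δ = -0.4778

δ = -0.4778, a = -0.4430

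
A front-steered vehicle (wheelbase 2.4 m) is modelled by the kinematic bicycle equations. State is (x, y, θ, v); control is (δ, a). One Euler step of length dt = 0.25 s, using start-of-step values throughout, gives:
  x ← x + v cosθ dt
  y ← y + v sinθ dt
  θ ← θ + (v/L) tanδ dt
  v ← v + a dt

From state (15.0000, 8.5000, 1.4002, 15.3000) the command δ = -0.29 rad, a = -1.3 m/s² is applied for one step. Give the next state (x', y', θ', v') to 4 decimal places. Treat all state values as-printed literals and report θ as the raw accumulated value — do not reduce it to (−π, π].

(15.6494, 12.2695, 0.9246, 14.9750)

x' = 15.0000 + 15.3000·cos(1.4002)·0.25 = 15.6494
y' = 8.5000 + 15.3000·sin(1.4002)·0.25 = 12.2695
θ' = 1.4002 + (15.3000/2.4)·tan(-0.29)·0.25 = 0.9246
v' = 15.3000 − 1.3000·0.25 = 14.9750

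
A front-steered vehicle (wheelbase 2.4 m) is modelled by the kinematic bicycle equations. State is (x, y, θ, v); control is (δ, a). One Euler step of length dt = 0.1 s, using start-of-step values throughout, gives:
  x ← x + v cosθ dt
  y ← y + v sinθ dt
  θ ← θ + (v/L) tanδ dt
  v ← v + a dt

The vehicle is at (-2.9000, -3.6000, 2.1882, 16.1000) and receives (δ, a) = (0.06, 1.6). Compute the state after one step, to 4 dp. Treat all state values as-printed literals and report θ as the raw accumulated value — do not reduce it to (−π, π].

x' = -2.9000 + 16.1000·cos(2.1882)·0.1 = -3.8321
y' = -3.6000 + 16.1000·sin(2.1882)·0.1 = -2.2872
θ' = 2.1882 + (16.1000/2.4)·tan(0.06)·0.1 = 2.2285
v' = 16.1000 + 1.6000·0.1 = 16.2600

(-3.8321, -2.2872, 2.2285, 16.2600)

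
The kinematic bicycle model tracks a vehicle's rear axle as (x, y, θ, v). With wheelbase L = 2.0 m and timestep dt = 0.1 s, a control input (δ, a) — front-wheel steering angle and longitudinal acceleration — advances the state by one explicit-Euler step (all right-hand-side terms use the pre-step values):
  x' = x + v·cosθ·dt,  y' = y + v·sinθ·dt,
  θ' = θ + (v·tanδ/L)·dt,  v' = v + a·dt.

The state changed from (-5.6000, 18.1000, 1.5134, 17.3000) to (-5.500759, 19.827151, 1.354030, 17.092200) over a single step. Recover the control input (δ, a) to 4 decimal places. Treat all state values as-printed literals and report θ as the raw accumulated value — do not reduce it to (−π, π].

a = (v'−v)/dt = (-0.207800)/0.1 = -2.0780
Δθ = θ'−θ = -0.159370;  (v·dt/L) = 17.3000·0.1/2.0 = 0.865000
tan δ = Δθ·L/(v·dt) = -0.184243  →  δ = -0.1822

δ = -0.1822, a = -2.0780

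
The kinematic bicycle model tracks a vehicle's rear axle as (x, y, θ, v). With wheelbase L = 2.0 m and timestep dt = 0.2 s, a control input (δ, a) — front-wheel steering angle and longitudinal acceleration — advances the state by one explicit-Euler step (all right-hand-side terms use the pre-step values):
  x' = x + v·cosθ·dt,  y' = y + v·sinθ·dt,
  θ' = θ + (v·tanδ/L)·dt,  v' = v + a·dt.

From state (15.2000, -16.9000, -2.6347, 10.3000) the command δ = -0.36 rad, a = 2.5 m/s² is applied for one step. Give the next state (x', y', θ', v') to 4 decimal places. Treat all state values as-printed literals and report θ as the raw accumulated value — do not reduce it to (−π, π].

(13.3990, -17.9001, -3.0224, 10.8000)

x' = 15.2000 + 10.3000·cos(-2.6347)·0.2 = 13.3990
y' = -16.9000 + 10.3000·sin(-2.6347)·0.2 = -17.9001
θ' = -2.6347 + (10.3000/2.0)·tan(-0.36)·0.2 = -3.0224
v' = 10.3000 + 2.5000·0.2 = 10.8000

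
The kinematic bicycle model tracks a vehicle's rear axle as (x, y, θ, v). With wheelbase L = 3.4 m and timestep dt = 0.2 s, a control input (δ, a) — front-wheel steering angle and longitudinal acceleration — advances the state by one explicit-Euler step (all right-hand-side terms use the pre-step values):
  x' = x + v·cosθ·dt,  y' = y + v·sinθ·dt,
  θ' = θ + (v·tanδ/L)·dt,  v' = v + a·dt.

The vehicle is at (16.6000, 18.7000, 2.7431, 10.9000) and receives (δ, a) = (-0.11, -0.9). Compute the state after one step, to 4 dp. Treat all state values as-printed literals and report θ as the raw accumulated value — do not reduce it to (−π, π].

x' = 16.6000 + 10.9000·cos(2.7431)·0.2 = 14.5908
y' = 18.7000 + 10.9000·sin(2.7431)·0.2 = 19.5459
θ' = 2.7431 + (10.9000/3.4)·tan(-0.11)·0.2 = 2.6723
v' = 10.9000 − 0.9000·0.2 = 10.7200

(14.5908, 19.5459, 2.6723, 10.7200)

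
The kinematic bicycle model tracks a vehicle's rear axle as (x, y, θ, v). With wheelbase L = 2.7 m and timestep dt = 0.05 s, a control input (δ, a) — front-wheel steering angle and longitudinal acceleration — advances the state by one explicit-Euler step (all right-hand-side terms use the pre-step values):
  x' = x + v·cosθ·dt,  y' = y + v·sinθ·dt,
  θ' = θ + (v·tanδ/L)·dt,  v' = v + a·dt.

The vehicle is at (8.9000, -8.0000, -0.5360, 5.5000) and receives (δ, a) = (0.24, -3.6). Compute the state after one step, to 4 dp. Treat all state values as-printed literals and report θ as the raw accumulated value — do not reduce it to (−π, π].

x' = 8.9000 + 5.5000·cos(-0.5360)·0.05 = 9.1364
y' = -8.0000 + 5.5000·sin(-0.5360)·0.05 = -8.1404
θ' = -0.5360 + (5.5000/2.7)·tan(0.24)·0.05 = -0.5111
v' = 5.5000 − 3.6000·0.05 = 5.3200

(9.1364, -8.1404, -0.5111, 5.3200)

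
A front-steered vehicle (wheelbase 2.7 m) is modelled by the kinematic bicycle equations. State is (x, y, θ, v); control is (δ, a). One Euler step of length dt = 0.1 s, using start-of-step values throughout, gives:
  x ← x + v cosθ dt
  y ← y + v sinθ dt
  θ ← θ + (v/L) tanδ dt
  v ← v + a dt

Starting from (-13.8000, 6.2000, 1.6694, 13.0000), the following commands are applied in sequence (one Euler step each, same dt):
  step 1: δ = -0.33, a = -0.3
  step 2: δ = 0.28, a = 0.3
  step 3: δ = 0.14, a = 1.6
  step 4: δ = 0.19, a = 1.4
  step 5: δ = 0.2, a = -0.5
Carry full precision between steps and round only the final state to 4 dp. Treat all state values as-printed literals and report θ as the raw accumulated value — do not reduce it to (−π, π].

(-14.4261, 12.6816, 1.9041, 13.2500)

after step 1 (δ=-0.33, a=-0.3): (-13.927977, 7.493685, 1.504481, 12.970000)
after step 2 (δ=0.28, a=0.3): (-13.842029, 8.787834, 1.642613, 13.000000)
after step 3 (δ=0.14, a=1.6): (-13.935310, 10.084483, 1.710464, 13.160000)
after step 4 (δ=0.19, a=1.4): (-14.118517, 11.387669, 1.804203, 13.300000)
after step 5 (δ=0.2, a=-0.5): (-14.426136, 12.681605, 1.904056, 13.250000)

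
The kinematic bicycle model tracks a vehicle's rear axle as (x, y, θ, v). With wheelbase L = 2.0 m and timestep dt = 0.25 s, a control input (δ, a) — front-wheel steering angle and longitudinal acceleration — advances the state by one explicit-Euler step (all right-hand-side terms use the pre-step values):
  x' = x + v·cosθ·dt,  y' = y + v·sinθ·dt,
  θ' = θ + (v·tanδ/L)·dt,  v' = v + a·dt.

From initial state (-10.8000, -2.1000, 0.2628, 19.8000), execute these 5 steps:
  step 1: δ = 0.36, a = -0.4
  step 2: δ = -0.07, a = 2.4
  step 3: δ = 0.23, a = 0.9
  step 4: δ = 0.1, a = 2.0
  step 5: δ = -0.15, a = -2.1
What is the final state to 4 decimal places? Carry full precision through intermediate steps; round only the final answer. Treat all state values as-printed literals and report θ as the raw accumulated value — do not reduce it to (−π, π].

(-3.3582, 18.2388, 1.4761, 20.5000)

after step 1 (δ=0.36, a=-0.4): (-6.019951, -0.814062, 1.194397, 19.700000)
after step 2 (δ=-0.07, a=2.4): (-4.209649, 3.766159, 1.021740, 20.300000)
after step 3 (δ=0.23, a=0.9): (-1.561095, 8.095222, 1.615879, 20.525000)
after step 4 (δ=0.1, a=2.0): (-1.792346, 13.221259, 1.873300, 21.025000)
after step 5 (δ=-0.15, a=-2.1): (-3.358240, 18.238842, 1.476098, 20.500000)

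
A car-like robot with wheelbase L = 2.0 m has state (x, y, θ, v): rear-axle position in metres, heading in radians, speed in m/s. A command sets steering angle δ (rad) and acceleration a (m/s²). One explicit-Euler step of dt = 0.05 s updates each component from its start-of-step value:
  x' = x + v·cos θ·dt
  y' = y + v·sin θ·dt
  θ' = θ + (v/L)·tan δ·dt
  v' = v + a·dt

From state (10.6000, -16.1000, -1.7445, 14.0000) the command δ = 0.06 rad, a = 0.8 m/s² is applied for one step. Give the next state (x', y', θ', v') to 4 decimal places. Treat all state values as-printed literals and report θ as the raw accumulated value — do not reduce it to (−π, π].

(10.4790, -16.7895, -1.7235, 14.0400)

x' = 10.6000 + 14.0000·cos(-1.7445)·0.05 = 10.4790
y' = -16.1000 + 14.0000·sin(-1.7445)·0.05 = -16.7895
θ' = -1.7445 + (14.0000/2.0)·tan(0.06)·0.05 = -1.7235
v' = 14.0000 + 0.8000·0.05 = 14.0400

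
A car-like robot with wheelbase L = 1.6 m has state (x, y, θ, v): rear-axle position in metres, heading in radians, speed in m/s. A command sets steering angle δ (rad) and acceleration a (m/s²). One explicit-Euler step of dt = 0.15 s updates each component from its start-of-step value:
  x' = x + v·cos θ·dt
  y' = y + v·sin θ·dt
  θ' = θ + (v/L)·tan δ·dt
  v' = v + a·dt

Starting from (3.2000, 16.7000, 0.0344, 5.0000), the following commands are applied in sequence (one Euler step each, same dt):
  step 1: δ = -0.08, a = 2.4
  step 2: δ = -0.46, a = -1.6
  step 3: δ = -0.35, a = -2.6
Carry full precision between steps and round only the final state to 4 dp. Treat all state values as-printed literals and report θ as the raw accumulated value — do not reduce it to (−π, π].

(5.4973, 16.5316, -0.4274, 4.7300)

after step 1 (δ=-0.08, a=2.4): (3.949556, 16.725795, -0.003180, 5.360000)
after step 2 (δ=-0.46, a=-1.6): (4.753552, 16.723238, -0.252143, 5.120000)
after step 3 (δ=-0.35, a=-2.6): (5.497268, 16.531637, -0.427357, 4.730000)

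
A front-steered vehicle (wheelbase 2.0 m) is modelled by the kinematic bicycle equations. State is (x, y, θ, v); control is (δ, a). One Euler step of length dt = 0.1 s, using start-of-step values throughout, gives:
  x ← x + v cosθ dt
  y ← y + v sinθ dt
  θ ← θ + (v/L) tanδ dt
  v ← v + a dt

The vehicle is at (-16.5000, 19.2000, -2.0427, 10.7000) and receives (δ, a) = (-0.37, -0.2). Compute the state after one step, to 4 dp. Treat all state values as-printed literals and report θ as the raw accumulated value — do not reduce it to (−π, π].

(-16.9864, 18.2469, -2.2502, 10.6800)

x' = -16.5000 + 10.7000·cos(-2.0427)·0.1 = -16.9864
y' = 19.2000 + 10.7000·sin(-2.0427)·0.1 = 18.2469
θ' = -2.0427 + (10.7000/2.0)·tan(-0.37)·0.1 = -2.2502
v' = 10.7000 − 0.2000·0.1 = 10.6800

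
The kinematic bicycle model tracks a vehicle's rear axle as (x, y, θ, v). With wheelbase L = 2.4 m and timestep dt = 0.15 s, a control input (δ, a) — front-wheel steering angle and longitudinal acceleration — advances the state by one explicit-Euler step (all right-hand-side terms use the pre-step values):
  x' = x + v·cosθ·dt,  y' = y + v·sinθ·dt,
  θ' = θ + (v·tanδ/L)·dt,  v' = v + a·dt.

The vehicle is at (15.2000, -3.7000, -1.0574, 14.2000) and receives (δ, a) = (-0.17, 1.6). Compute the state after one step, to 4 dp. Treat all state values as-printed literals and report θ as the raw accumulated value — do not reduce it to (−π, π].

(16.2461, -5.5554, -1.2097, 14.4400)

x' = 15.2000 + 14.2000·cos(-1.0574)·0.15 = 16.2461
y' = -3.7000 + 14.2000·sin(-1.0574)·0.15 = -5.5554
θ' = -1.0574 + (14.2000/2.4)·tan(-0.17)·0.15 = -1.2097
v' = 14.2000 + 1.6000·0.15 = 14.4400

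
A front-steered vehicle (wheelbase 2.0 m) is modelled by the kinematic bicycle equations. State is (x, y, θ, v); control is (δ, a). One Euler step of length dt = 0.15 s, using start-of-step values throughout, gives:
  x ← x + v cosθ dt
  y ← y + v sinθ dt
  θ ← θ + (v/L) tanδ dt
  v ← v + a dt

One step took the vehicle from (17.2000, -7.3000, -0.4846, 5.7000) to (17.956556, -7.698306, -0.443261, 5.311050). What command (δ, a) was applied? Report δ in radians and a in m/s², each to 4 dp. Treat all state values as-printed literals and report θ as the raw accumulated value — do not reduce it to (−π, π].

δ = 0.0964, a = -2.5930

a = (v'−v)/dt = (-0.388950)/0.15 = -2.5930
Δθ = θ'−θ = 0.041339;  (v·dt/L) = 5.7000·0.15/2.0 = 0.427500
tan δ = Δθ·L/(v·dt) = 0.096699  →  δ = 0.0964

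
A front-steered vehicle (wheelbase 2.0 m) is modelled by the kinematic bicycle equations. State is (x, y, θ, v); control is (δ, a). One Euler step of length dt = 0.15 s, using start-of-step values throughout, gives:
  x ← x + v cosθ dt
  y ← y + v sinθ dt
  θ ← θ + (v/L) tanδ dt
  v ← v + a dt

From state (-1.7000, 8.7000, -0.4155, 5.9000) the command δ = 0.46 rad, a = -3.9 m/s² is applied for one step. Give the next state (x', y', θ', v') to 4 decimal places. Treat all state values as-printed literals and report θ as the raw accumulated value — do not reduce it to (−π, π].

(-0.8903, 8.3428, -0.1963, 5.3150)

x' = -1.7000 + 5.9000·cos(-0.4155)·0.15 = -0.8903
y' = 8.7000 + 5.9000·sin(-0.4155)·0.15 = 8.3428
θ' = -0.4155 + (5.9000/2.0)·tan(0.46)·0.15 = -0.1963
v' = 5.9000 − 3.9000·0.15 = 5.3150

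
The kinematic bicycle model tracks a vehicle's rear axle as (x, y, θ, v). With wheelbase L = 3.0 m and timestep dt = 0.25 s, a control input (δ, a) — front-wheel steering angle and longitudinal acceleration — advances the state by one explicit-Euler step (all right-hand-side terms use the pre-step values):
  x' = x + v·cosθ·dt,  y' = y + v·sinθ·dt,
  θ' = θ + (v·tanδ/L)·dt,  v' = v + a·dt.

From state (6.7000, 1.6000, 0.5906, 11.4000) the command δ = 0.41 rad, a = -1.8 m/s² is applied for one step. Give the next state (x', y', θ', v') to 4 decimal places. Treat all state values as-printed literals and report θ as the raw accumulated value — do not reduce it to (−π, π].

(9.0672, 3.1870, 1.0035, 10.9500)

x' = 6.7000 + 11.4000·cos(0.5906)·0.25 = 9.0672
y' = 1.6000 + 11.4000·sin(0.5906)·0.25 = 3.1870
θ' = 0.5906 + (11.4000/3.0)·tan(0.41)·0.25 = 1.0035
v' = 11.4000 − 1.8000·0.25 = 10.9500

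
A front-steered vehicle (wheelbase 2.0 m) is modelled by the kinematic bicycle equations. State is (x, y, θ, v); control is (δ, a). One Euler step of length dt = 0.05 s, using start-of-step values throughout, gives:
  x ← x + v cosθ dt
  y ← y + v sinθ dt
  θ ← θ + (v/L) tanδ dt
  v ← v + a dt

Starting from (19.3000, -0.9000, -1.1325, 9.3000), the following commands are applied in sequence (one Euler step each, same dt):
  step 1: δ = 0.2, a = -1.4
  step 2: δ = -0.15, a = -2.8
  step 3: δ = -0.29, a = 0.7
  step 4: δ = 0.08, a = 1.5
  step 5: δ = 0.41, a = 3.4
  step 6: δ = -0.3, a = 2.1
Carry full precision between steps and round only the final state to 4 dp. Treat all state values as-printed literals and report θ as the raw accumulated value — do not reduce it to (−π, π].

after step 1 (δ=0.2, a=-1.4): (19.497345, -1.321046, -1.085370, 9.230000)
after step 2 (δ=-0.15, a=-2.8): (19.712674, -1.729232, -1.120244, 9.090000)
after step 3 (δ=-0.29, a=0.7): (19.910592, -2.138376, -1.188059, 9.125000)
after step 4 (δ=0.08, a=1.5): (20.080984, -2.561614, -1.169770, 9.200000)
after step 5 (δ=0.41, a=3.4): (20.260551, -2.985118, -1.069804, 9.370000)
after step 6 (δ=-0.3, a=2.1): (20.485569, -3.396043, -1.142266, 9.475000)

(20.4856, -3.3960, -1.1423, 9.4750)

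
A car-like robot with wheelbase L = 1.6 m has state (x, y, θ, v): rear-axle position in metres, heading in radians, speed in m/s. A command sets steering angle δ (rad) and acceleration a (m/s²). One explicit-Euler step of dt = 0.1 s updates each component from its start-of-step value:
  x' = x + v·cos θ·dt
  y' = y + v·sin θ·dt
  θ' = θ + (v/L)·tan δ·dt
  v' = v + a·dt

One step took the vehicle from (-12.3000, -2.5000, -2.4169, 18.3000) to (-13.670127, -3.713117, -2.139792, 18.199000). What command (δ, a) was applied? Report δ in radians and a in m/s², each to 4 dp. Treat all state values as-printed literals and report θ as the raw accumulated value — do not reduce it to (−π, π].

a = (v'−v)/dt = (-0.101000)/0.1 = -1.0100
Δθ = θ'−θ = 0.277108;  (v·dt/L) = 18.3000·0.1/1.6 = 1.143750
tan δ = Δθ·L/(v·dt) = 0.242280  →  δ = 0.2377

δ = 0.2377, a = -1.0100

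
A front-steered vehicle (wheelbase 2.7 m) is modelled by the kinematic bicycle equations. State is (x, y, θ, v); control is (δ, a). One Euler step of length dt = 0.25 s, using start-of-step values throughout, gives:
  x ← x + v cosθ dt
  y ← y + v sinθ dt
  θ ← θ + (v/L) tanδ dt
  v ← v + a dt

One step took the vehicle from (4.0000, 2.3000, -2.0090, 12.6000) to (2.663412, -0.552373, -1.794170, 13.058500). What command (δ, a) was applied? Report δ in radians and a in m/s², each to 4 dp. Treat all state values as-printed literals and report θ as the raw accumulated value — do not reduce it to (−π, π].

a = (v'−v)/dt = (0.458500)/0.25 = 1.8340
Δθ = θ'−θ = 0.214830;  (v·dt/L) = 12.6000·0.25/2.7 = 1.166667
tan δ = Δθ·L/(v·dt) = 0.184140  →  δ = 0.1821

δ = 0.1821, a = 1.8340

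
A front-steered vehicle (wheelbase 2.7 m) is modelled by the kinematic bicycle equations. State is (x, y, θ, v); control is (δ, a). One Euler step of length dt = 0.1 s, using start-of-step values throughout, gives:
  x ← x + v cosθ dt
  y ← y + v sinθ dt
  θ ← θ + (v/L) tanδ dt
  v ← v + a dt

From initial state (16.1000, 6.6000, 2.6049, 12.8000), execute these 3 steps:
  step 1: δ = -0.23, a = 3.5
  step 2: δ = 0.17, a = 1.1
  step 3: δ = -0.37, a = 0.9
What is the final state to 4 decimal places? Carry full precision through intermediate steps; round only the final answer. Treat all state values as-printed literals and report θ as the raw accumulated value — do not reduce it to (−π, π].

after step 1 (δ=-0.23, a=3.5): (14.999962, 7.254459, 2.493899, 13.150000)
after step 2 (δ=0.17, a=1.1): (13.951280, 8.047863, 2.577502, 13.260000)
after step 3 (δ=-0.37, a=0.9): (12.830710, 8.756806, 2.387018, 13.350000)

(12.8307, 8.7568, 2.3870, 13.3500)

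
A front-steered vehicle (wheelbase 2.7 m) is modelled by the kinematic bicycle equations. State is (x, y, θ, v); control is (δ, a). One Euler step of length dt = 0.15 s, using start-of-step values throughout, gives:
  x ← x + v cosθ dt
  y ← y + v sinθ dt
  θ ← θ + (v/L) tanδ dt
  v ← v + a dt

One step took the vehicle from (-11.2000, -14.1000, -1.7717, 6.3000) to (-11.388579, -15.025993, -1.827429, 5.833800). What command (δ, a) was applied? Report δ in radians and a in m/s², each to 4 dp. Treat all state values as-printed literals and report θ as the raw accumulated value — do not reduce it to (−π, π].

δ = -0.1579, a = -3.1080

a = (v'−v)/dt = (-0.466200)/0.15 = -3.1080
Δθ = θ'−θ = -0.055729;  (v·dt/L) = 6.3000·0.15/2.7 = 0.350000
tan δ = Δθ·L/(v·dt) = -0.159226  →  δ = -0.1579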